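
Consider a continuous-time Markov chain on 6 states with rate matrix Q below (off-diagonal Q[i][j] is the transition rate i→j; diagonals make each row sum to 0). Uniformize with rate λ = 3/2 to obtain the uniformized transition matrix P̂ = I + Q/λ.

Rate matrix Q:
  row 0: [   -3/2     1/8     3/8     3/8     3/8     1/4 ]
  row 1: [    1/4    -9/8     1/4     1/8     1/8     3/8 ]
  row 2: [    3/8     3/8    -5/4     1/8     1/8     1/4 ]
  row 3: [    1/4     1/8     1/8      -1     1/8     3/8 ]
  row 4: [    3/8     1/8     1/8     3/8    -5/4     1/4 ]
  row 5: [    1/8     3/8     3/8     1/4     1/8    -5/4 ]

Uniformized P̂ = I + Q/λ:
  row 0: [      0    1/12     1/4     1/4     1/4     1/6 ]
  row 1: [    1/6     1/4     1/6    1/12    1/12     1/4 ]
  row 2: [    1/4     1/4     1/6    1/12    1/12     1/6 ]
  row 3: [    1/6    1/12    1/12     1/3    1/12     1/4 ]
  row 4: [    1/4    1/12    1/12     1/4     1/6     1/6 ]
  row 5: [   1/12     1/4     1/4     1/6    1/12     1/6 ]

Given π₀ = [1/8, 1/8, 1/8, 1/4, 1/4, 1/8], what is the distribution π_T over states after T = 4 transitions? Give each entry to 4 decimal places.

t=0: π = [0.1250, 0.1250, 0.1250, 0.2500, 0.2500, 0.1250]
t=1: π = [0.1667, 0.1458, 0.1458, 0.2188, 0.1250, 0.1979]
t=2: π = [0.1450, 0.1649, 0.1684, 0.2031, 0.1215, 0.1970]
t=3: π = [0.1502, 0.1717, 0.1681, 0.1950, 0.1176, 0.1973]
t=4: π = [0.1490, 0.1729, 0.1696, 0.1932, 0.1182, 0.1972]

π = [0.1490, 0.1729, 0.1696, 0.1932, 0.1182, 0.1972]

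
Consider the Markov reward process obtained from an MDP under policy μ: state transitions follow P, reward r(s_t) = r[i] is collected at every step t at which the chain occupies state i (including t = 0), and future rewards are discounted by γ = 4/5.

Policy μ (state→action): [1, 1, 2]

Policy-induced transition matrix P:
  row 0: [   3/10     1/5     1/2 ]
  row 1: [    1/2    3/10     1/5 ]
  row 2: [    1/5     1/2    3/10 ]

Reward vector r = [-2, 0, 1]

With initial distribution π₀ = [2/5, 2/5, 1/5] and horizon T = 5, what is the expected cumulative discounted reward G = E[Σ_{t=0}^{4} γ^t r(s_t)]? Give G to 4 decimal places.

G = -1.4098

t=0: π = [0.4000, 0.4000, 0.2000], E[r] = -0.6000, γ^t·E[r] = -0.600000, running G = -0.600000
t=1: π = [0.3600, 0.3000, 0.3400], E[r] = -0.3800, γ^t·E[r] = -0.304000, running G = -0.904000
t=2: π = [0.3260, 0.3320, 0.3420], E[r] = -0.3100, γ^t·E[r] = -0.198400, running G = -1.102400
t=3: π = [0.3322, 0.3358, 0.3320], E[r] = -0.3324, γ^t·E[r] = -0.170189, running G = -1.272589
t=4: π = [0.3340, 0.3332, 0.3329], E[r] = -0.3351, γ^t·E[r] = -0.137241, running G = -1.409829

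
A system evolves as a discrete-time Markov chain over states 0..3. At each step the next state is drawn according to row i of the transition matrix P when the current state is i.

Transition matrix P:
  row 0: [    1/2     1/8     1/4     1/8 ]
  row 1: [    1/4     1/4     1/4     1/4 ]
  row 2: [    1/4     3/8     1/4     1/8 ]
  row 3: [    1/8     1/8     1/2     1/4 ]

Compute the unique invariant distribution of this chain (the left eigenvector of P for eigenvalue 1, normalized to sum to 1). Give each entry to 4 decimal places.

Balance equations π_j = Σ_i π_i·P[i][j]:
  π_0 = 1/2·π_0 + 1/4·π_1 + 1/4·π_2 + 1/8·π_3
  π_1 = 1/8·π_0 + 1/4·π_1 + 3/8·π_2 + 1/8·π_3
  π_2 = 1/4·π_0 + 1/4·π_1 + 1/4·π_2 + 1/2·π_3
  normalize: π_0 + π_1 + π_2 + π_3 = 1
Solving the linear system gives exactly π = [59/194, 22/97, 57/194, 17/97].

π = [0.3041, 0.2268, 0.2938, 0.1753]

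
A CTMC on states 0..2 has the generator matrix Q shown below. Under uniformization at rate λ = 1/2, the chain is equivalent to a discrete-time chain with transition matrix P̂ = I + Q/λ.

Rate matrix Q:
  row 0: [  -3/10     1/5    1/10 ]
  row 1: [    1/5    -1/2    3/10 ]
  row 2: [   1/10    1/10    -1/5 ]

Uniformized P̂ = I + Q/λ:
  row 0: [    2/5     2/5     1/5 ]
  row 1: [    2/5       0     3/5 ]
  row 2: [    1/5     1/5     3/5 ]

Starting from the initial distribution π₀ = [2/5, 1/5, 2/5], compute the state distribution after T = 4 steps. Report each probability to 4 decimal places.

t=0: π = [0.4000, 0.2000, 0.4000]
t=1: π = [0.3200, 0.2400, 0.4400]
t=2: π = [0.3120, 0.2160, 0.4720]
t=3: π = [0.3056, 0.2192, 0.4752]
t=4: π = [0.3050, 0.2173, 0.4778]

π = [0.3050, 0.2173, 0.4778]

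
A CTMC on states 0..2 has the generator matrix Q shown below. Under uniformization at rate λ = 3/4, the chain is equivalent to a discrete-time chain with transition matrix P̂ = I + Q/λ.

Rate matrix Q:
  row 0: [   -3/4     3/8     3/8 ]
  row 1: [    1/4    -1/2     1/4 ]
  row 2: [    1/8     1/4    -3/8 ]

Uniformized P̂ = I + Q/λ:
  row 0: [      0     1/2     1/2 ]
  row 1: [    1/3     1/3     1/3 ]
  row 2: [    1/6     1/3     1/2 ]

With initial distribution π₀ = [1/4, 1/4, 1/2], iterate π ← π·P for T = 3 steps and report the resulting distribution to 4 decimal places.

π = [0.1933, 0.3669, 0.4398]

t=0: π = [0.2500, 0.2500, 0.5000]
t=1: π = [0.1667, 0.3750, 0.4583]
t=2: π = [0.2014, 0.3611, 0.4375]
t=3: π = [0.1933, 0.3669, 0.4398]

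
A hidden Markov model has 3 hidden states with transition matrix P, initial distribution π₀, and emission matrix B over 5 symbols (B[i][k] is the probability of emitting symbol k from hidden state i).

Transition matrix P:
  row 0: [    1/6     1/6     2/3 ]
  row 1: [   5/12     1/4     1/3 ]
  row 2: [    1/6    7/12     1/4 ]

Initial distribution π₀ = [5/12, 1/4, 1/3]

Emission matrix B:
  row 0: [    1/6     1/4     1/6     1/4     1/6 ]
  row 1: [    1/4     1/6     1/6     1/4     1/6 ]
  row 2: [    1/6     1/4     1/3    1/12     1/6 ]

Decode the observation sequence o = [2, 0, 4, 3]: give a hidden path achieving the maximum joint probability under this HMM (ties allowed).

t=0: δ = [6.944e-02, 4.167e-02, 1.111e-01]  (obs o_0=2)
t=1: δ = [3.086e-03, 1.620e-02, 7.716e-03]  ψ = [2, 2, 0]  (obs o_1=0)
t=2: δ = [1.125e-03, 7.502e-04, 9.002e-04]  ψ = [1, 2, 1]  (obs o_2=4)
t=3: δ = [7.814e-05, 1.313e-04, 6.251e-05]  ψ = [1, 2, 0]  (obs o_3=3)
backtrack: best end state = 1; path = [2, 1, 2, 1]

path = [2, 1, 2, 1]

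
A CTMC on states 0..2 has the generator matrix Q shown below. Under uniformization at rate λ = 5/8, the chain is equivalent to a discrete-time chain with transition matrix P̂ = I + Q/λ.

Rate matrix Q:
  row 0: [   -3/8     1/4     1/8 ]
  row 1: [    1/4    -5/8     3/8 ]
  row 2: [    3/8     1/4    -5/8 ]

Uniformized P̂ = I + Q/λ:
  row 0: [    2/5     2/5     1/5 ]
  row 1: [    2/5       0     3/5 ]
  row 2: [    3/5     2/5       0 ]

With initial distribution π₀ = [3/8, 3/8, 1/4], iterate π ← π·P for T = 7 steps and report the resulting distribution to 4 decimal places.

t=0: π = [0.3750, 0.3750, 0.2500]
t=1: π = [0.4500, 0.2500, 0.3000]
t=2: π = [0.4600, 0.3000, 0.2400]
t=3: π = [0.4480, 0.2800, 0.2720]
t=4: π = [0.4544, 0.2880, 0.2576]
t=5: π = [0.4515, 0.2848, 0.2637]
t=6: π = [0.4527, 0.2861, 0.2612]
t=7: π = [0.4522, 0.2856, 0.2622]

π = [0.4522, 0.2856, 0.2622]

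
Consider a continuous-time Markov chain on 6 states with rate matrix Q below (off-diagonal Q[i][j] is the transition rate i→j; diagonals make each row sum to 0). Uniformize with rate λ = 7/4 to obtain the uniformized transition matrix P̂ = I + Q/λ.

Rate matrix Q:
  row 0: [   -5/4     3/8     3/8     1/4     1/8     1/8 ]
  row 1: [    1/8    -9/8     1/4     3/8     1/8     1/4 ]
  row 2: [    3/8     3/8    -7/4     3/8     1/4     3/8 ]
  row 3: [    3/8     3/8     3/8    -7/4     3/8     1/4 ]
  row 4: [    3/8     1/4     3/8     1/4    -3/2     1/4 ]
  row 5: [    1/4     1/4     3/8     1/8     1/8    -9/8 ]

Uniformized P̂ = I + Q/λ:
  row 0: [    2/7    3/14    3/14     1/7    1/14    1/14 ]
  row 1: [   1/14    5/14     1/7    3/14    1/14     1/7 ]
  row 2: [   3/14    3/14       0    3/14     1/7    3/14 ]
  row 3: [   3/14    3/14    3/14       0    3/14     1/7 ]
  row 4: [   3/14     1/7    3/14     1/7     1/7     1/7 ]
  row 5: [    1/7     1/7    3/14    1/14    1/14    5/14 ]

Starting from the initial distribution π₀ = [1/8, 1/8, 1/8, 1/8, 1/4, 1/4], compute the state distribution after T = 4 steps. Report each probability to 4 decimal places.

t=0: π = [0.1250, 0.1250, 0.1250, 0.1250, 0.2500, 0.2500]
t=1: π = [0.1875, 0.1964, 0.1786, 0.1250, 0.1161, 0.1964]
t=2: π = [0.1856, 0.2200, 0.1620, 0.1378, 0.1103, 0.1843]
t=3: π = [0.1829, 0.2247, 0.1639, 0.1373, 0.1106, 0.1807]
t=4: π = [0.1824, 0.2256, 0.1631, 0.1381, 0.1106, 0.1802]

π = [0.1824, 0.2256, 0.1631, 0.1381, 0.1106, 0.1802]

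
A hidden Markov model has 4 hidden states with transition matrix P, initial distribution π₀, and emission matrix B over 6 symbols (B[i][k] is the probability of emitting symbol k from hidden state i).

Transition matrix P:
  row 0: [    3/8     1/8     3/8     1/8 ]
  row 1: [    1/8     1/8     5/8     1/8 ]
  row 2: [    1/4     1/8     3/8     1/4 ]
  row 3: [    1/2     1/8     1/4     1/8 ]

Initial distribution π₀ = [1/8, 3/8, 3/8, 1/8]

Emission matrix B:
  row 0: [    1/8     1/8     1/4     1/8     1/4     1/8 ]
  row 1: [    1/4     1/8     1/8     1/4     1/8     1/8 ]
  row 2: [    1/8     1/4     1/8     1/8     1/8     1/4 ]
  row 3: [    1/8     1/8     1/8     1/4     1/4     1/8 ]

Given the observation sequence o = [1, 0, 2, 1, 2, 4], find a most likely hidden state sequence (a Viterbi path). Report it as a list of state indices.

t=0: δ = [1.562e-02, 4.688e-02, 9.375e-02, 1.562e-02]  (obs o_0=1)
t=1: δ = [2.930e-03, 2.930e-03, 4.395e-03, 2.930e-03]  ψ = [2, 2, 2, 2]  (obs o_1=0)
t=2: δ = [3.662e-04, 6.866e-05, 2.289e-04, 1.373e-04]  ψ = [3, 2, 1, 2]  (obs o_2=2)
t=3: δ = [1.717e-05, 5.722e-06, 3.433e-05, 7.153e-06]  ψ = [0, 0, 0, 2]  (obs o_3=1)
t=4: δ = [2.146e-06, 5.364e-07, 1.609e-06, 1.073e-06]  ψ = [2, 2, 2, 2]  (obs o_4=2)
t=5: δ = [2.012e-07, 3.353e-08, 1.006e-07, 1.006e-07]  ψ = [0, 0, 0, 2]  (obs o_5=4)
backtrack: best end state = 0; path = [2, 3, 0, 2, 0, 0]

path = [2, 3, 0, 2, 0, 0]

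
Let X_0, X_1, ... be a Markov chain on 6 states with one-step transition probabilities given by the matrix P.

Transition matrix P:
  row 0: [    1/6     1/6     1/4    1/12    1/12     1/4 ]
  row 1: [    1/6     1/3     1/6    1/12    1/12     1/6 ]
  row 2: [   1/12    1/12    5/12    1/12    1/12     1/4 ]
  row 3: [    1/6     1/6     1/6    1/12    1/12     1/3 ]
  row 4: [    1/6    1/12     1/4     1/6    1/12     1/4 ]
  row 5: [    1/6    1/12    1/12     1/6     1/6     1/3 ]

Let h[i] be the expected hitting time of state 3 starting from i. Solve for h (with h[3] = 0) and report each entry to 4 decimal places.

h = [8.7913, 8.8794, 8.7825, 0.0000, 8.0513, 7.9184]

First-step conditioning: h[3] = 0; for i ≠ 3, h[i] = 1 + Σ_k P[i][k]·h[k].
  h[0] = 1 + 1/6·h[0] + 1/6·h[1] + 1/4·h[2] + 1/12·h[4] + 1/4·h[5]
  h[1] = 1 + 1/6·h[0] + 1/3·h[1] + 1/6·h[2] + 1/12·h[4] + 1/6·h[5]
  h[2] = 1 + 1/12·h[0] + 1/12·h[1] + 5/12·h[2] + 1/12·h[4] + 1/4·h[5]
  h[4] = 1 + 1/6·h[0] + 1/12·h[1] + 1/4·h[2] + 1/12·h[4] + 1/4·h[5]
  h[5] = 1 + 1/6·h[0] + 1/12·h[1] + 1/12·h[2] + 1/6·h[4] + 1/3·h[5]
Solving the 5×5 linear system over states ≠ 3 gives exactly h = [155544/17693, 157104/17693, 155388/17693, 0, 142452/17693, 140100/17693] (h[3] = 0 is the target).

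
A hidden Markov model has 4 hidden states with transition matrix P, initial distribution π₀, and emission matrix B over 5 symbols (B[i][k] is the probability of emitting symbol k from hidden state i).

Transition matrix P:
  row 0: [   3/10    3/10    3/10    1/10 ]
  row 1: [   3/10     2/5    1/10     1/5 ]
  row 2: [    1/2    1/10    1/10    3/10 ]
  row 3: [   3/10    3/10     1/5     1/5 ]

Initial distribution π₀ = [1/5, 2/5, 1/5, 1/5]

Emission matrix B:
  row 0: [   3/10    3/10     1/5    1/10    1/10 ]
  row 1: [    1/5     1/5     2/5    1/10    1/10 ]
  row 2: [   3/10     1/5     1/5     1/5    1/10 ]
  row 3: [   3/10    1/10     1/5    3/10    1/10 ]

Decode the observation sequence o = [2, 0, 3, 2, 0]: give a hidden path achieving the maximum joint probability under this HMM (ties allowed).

path = [1, 1, 3, 1, 0]

t=0: δ = [4.000e-02, 1.600e-01, 4.000e-02, 4.000e-02]  (obs o_0=2)
t=1: δ = [1.440e-02, 1.280e-02, 4.800e-03, 9.600e-03]  ψ = [1, 1, 1, 1]  (obs o_1=0)
t=2: δ = [4.320e-04, 5.120e-04, 8.640e-04, 7.680e-04]  ψ = [0, 1, 0, 1]  (obs o_2=3)
t=3: δ = [8.640e-05, 9.216e-05, 3.072e-05, 5.184e-05]  ψ = [2, 3, 3, 2]  (obs o_3=2)
t=4: δ = [8.294e-06, 7.373e-06, 7.776e-06, 5.530e-06]  ψ = [1, 1, 0, 1]  (obs o_4=0)
backtrack: best end state = 0; path = [1, 1, 3, 1, 0]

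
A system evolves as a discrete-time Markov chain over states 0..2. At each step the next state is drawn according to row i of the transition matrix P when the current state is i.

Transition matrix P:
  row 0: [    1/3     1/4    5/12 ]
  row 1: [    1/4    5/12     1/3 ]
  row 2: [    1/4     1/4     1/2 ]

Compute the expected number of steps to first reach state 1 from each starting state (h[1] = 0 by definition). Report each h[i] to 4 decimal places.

h = [4.0000, 0.0000, 4.0000]

First-step conditioning: h[1] = 0; for i ≠ 1, h[i] = 1 + Σ_k P[i][k]·h[k].
  h[0] = 1 + 1/3·h[0] + 5/12·h[2]
  h[2] = 1 + 1/4·h[0] + 1/2·h[2]
Solving the 2×2 linear system over states ≠ 1 gives exactly h = [4, 0, 4] (h[1] = 0 is the target).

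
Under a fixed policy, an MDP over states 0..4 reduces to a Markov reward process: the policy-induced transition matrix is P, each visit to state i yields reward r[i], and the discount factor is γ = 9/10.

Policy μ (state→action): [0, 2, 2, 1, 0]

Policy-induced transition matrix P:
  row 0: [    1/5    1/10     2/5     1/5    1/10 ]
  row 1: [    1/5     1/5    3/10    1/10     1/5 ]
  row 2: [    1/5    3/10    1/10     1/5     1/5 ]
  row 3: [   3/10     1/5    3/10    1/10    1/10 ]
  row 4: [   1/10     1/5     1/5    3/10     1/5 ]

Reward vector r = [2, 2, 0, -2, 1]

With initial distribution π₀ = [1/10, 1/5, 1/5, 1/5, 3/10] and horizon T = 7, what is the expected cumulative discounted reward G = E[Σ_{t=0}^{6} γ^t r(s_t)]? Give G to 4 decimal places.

t=0: π = [0.1000, 0.2000, 0.2000, 0.2000, 0.3000], E[r] = 0.5000, γ^t·E[r] = 0.500000, running G = 0.500000
t=1: π = [0.1900, 0.2100, 0.2400, 0.1900, 0.1700], E[r] = 0.5900, γ^t·E[r] = 0.531000, running G = 1.031000
t=2: π = [0.2020, 0.2050, 0.2540, 0.1770, 0.1620], E[r] = 0.6220, γ^t·E[r] = 0.503820, running G = 1.534820
t=3: π = [0.2015, 0.2052, 0.2532, 0.1780, 0.1621], E[r] = 0.6195, γ^t·E[r] = 0.451616, running G = 1.986436
t=4: π = [0.2016, 0.2052, 0.2533, 0.1779, 0.1621], E[r] = 0.6198, γ^t·E[r] = 0.406644, running G = 2.393080
t=5: π = [0.2016, 0.2052, 0.2533, 0.1779, 0.1621], E[r] = 0.6198, γ^t·E[r] = 0.365964, running G = 2.759044
t=6: π = [0.2016, 0.2052, 0.2533, 0.1779, 0.1621], E[r] = 0.6198, γ^t·E[r] = 0.329369, running G = 3.088414

G = 3.0884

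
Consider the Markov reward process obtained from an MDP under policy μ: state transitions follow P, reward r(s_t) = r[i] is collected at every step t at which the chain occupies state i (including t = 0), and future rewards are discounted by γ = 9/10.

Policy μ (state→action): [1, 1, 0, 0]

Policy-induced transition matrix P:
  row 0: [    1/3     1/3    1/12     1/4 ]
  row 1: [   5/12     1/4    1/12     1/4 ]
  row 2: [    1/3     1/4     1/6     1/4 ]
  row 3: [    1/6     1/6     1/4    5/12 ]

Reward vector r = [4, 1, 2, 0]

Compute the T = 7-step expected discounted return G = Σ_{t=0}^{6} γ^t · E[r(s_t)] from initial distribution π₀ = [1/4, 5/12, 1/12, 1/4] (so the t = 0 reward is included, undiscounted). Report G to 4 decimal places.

G = 9.0556

t=0: π = [0.2500, 0.4167, 0.0833, 0.2500], E[r] = 1.5833, γ^t·E[r] = 1.583333, running G = 1.583333
t=1: π = [0.3264, 0.2500, 0.1319, 0.2917], E[r] = 1.8194, γ^t·E[r] = 1.637500, running G = 3.220833
t=2: π = [0.3056, 0.2529, 0.1429, 0.2986], E[r] = 1.7610, γ^t·E[r] = 1.426406, running G = 4.647240
t=3: π = [0.3046, 0.2506, 0.1450, 0.2998], E[r] = 1.7592, γ^t·E[r] = 1.282430, running G = 5.929669
t=4: π = [0.3043, 0.2504, 0.1454, 0.3000], E[r] = 1.7582, γ^t·E[r] = 1.153541, running G = 7.083210
t=5: π = [0.3042, 0.2504, 0.1454, 0.3000], E[r] = 1.7581, γ^t·E[r] = 1.038122, running G = 8.121332
t=6: π = [0.3042, 0.2504, 0.1455, 0.3000], E[r] = 1.7580, γ^t·E[r] = 0.934298, running G = 9.055630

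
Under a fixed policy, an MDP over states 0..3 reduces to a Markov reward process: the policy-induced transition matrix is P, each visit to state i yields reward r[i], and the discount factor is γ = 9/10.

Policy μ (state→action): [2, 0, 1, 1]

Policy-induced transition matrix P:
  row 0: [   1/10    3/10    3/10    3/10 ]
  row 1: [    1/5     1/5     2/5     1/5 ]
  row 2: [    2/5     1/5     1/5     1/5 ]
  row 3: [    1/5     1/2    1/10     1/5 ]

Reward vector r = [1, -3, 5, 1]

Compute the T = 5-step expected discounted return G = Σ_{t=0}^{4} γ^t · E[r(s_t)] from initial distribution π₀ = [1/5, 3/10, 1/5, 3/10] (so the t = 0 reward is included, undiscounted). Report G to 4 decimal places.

G = 3.2219

t=0: π = [0.2000, 0.3000, 0.2000, 0.3000], E[r] = 0.6000, γ^t·E[r] = 0.600000, running G = 0.600000
t=1: π = [0.2200, 0.3100, 0.2500, 0.2200], E[r] = 0.7600, γ^t·E[r] = 0.684000, running G = 1.284000
t=2: π = [0.2280, 0.2880, 0.2620, 0.2220], E[r] = 0.8960, γ^t·E[r] = 0.725760, running G = 2.009760
t=3: π = [0.2296, 0.2894, 0.2582, 0.2228], E[r] = 0.8752, γ^t·E[r] = 0.638021, running G = 2.647781
t=4: π = [0.2287, 0.2898, 0.2586, 0.2230], E[r] = 0.8750, γ^t·E[r] = 0.574114, running G = 3.221895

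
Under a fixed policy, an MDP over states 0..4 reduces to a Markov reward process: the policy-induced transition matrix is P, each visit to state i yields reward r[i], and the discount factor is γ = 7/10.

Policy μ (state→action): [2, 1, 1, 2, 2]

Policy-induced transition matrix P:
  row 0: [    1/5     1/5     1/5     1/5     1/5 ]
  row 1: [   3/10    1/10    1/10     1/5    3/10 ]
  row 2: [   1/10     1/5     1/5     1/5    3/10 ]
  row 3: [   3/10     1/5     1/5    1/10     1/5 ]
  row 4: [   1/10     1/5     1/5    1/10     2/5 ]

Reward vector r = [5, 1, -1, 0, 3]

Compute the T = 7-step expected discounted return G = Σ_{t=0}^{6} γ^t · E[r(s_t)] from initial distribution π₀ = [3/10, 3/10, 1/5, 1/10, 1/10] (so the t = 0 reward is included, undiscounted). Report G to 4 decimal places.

G = 5.6712

t=0: π = [0.3000, 0.3000, 0.2000, 0.1000, 0.1000], E[r] = 1.9000, γ^t·E[r] = 1.900000, running G = 1.900000
t=1: π = [0.2100, 0.1700, 0.1700, 0.1800, 0.2700], E[r] = 1.8600, γ^t·E[r] = 1.302000, running G = 3.202000
t=2: π = [0.1910, 0.1830, 0.1830, 0.1550, 0.2880], E[r] = 1.8190, γ^t·E[r] = 0.891310, running G = 4.093310
t=3: π = [0.1867, 0.1817, 0.1817, 0.1557, 0.2942], E[r] = 1.8161, γ^t·E[r] = 0.622922, running G = 4.716232
t=4: π = [0.1862, 0.1818, 0.1818, 0.1550, 0.2952], E[r] = 1.8163, γ^t·E[r] = 0.436091, running G = 5.152324
t=5: π = [0.1860, 0.1818, 0.1818, 0.1550, 0.2954], E[r] = 1.8161, γ^t·E[r] = 0.305235, running G = 5.457559
t=6: π = [0.1860, 0.1818, 0.1818, 0.1550, 0.2954], E[r] = 1.8161, γ^t·E[r] = 0.213665, running G = 5.671224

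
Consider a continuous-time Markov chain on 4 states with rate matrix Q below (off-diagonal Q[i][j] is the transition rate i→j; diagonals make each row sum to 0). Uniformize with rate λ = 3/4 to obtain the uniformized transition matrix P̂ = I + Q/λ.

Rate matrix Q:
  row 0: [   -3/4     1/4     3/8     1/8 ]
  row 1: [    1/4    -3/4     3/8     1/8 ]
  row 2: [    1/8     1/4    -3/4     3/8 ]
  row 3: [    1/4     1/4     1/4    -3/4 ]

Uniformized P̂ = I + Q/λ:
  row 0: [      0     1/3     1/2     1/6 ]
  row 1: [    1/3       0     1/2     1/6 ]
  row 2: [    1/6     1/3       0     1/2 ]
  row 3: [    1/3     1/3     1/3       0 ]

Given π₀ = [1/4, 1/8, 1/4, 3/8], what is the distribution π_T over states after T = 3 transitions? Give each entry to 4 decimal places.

π = [0.2106, 0.2546, 0.3038, 0.2309]

t=0: π = [0.2500, 0.1250, 0.2500, 0.3750]
t=1: π = [0.2083, 0.2917, 0.3125, 0.1875]
t=2: π = [0.2118, 0.2361, 0.3125, 0.2396]
t=3: π = [0.2106, 0.2546, 0.3038, 0.2309]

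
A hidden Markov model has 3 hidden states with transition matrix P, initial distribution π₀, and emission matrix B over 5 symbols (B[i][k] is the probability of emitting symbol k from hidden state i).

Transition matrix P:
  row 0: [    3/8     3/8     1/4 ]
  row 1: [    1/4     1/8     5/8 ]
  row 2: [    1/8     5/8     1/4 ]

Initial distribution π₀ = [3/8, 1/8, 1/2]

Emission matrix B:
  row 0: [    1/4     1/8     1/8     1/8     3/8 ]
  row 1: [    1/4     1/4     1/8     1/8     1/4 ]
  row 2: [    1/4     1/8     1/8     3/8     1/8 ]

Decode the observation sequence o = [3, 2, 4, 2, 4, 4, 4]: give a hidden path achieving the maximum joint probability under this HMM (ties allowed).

path = [2, 1, 0, 0, 0, 0, 0]

t=0: δ = [4.688e-02, 1.562e-02, 1.875e-01]  (obs o_0=3)
t=1: δ = [2.930e-03, 1.465e-02, 5.859e-03]  ψ = [2, 2, 2]  (obs o_1=2)
t=2: δ = [1.373e-03, 9.155e-04, 1.144e-03]  ψ = [1, 2, 1]  (obs o_2=4)
t=3: δ = [6.437e-05, 8.941e-05, 7.153e-05]  ψ = [0, 2, 1]  (obs o_3=2)
t=4: δ = [9.052e-06, 1.118e-05, 6.985e-06]  ψ = [0, 2, 1]  (obs o_4=4)
t=5: δ = [1.273e-06, 1.091e-06, 8.731e-07]  ψ = [0, 2, 1]  (obs o_5=4)
t=6: δ = [1.790e-07, 1.364e-07, 8.527e-08]  ψ = [0, 2, 1]  (obs o_6=4)
backtrack: best end state = 0; path = [2, 1, 0, 0, 0, 0, 0]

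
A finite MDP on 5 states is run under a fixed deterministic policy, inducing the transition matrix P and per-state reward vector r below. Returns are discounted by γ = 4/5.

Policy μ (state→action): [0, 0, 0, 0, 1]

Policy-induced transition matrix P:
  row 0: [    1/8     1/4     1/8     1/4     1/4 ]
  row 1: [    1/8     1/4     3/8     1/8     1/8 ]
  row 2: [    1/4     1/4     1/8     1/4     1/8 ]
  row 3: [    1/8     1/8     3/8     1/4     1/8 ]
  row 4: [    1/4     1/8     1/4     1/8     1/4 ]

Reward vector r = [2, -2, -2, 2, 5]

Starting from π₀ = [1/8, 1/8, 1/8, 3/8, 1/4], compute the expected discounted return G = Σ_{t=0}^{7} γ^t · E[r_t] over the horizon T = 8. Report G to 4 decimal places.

t=0: π = [0.1250, 0.1250, 0.1250, 0.3750, 0.2500], E[r] = 1.7500, γ^t·E[r] = 1.750000, running G = 1.750000
t=1: π = [0.1719, 0.1719, 0.2813, 0.2031, 0.1719], E[r] = 0.7031, γ^t·E[r] = 0.562500, running G = 2.312500
t=2: π = [0.1816, 0.2031, 0.2402, 0.2070, 0.1680], E[r] = 0.7305, γ^t·E[r] = 0.467500, running G = 2.780000
t=3: π = [0.1760, 0.2031, 0.2485, 0.2036, 0.1687], E[r] = 0.6995, γ^t·E[r] = 0.358125, running G = 3.138125
t=4: π = [0.1772, 0.2035, 0.2478, 0.2035, 0.1681], E[r] = 0.6993, γ^t·E[r] = 0.286450, running G = 3.424575
t=5: π = [0.1770, 0.2035, 0.2478, 0.2036, 0.1682], E[r] = 0.6992, γ^t·E[r] = 0.229129, running G = 3.653704
t=6: π = [0.1770, 0.2035, 0.2478, 0.2035, 0.1681], E[r] = 0.6991, γ^t·E[r] = 0.183265, running G = 3.836969
t=7: π = [0.1770, 0.2035, 0.2478, 0.2035, 0.1681], E[r] = 0.6991, γ^t·E[r] = 0.146616, running G = 3.983585

G = 3.9836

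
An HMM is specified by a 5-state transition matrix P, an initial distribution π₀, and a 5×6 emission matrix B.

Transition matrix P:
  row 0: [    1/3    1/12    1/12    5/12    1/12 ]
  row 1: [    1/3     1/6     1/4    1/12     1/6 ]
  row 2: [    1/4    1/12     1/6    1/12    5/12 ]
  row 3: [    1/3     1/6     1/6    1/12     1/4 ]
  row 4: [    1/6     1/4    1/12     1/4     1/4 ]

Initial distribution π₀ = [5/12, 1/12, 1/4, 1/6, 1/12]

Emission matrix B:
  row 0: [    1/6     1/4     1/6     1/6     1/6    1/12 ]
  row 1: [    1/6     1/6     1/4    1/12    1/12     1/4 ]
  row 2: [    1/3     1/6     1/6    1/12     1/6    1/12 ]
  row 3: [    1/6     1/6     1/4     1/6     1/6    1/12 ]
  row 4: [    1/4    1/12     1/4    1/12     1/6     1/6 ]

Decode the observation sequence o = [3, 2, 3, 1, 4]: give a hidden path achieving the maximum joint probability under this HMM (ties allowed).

path = [0, 3, 0, 0, 3]

t=0: δ = [6.944e-02, 6.944e-03, 2.083e-02, 2.778e-02, 6.944e-03]  (obs o_0=3)
t=1: δ = [3.858e-03, 1.447e-03, 9.645e-04, 7.234e-03, 2.170e-03]  ψ = [0, 0, 0, 0, 2]  (obs o_1=2)
t=2: δ = [4.019e-04, 1.005e-04, 1.005e-04, 2.679e-04, 1.507e-04]  ψ = [3, 3, 3, 0, 3]  (obs o_2=3)
t=3: δ = [3.349e-05, 7.442e-06, 7.442e-06, 2.791e-05, 5.582e-06]  ψ = [0, 3, 3, 0, 3]  (obs o_3=1)
t=4: δ = [1.861e-06, 3.876e-07, 7.752e-07, 2.326e-06, 1.163e-06]  ψ = [0, 3, 3, 0, 3]  (obs o_4=4)
backtrack: best end state = 3; path = [0, 3, 0, 0, 3]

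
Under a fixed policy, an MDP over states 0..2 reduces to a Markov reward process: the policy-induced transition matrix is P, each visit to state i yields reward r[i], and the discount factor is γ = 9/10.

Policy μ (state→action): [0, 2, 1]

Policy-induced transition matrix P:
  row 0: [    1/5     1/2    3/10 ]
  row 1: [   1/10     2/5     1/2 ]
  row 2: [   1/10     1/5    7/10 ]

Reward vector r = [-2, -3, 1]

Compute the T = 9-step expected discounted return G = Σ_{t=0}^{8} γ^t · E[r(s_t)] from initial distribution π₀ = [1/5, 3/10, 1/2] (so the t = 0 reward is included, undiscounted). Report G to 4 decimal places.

t=0: π = [0.2000, 0.3000, 0.5000], E[r] = -0.8000, γ^t·E[r] = -0.800000, running G = -0.800000
t=1: π = [0.1200, 0.3200, 0.5600], E[r] = -0.6400, γ^t·E[r] = -0.576000, running G = -1.376000
t=2: π = [0.1120, 0.3000, 0.5880], E[r] = -0.5360, γ^t·E[r] = -0.434160, running G = -1.810160
t=3: π = [0.1112, 0.2936, 0.5952], E[r] = -0.5080, γ^t·E[r] = -0.370332, running G = -2.180492
t=4: π = [0.1111, 0.2921, 0.5968], E[r] = -0.5017, γ^t·E[r] = -0.329152, running G = -2.509644
t=5: π = [0.1111, 0.2918, 0.5971], E[r] = -0.5003, γ^t·E[r] = -0.295448, running G = -2.805092
t=6: π = [0.1111, 0.2917, 0.5972], E[r] = -0.5001, γ^t·E[r] = -0.265757, running G = -3.070850
t=7: π = [0.1111, 0.2917, 0.5972], E[r] = -0.5000, γ^t·E[r] = -0.239155, running G = -3.310005
t=8: π = [0.1111, 0.2917, 0.5972], E[r] = -0.5000, γ^t·E[r] = -0.215235, running G = -3.525240

G = -3.5252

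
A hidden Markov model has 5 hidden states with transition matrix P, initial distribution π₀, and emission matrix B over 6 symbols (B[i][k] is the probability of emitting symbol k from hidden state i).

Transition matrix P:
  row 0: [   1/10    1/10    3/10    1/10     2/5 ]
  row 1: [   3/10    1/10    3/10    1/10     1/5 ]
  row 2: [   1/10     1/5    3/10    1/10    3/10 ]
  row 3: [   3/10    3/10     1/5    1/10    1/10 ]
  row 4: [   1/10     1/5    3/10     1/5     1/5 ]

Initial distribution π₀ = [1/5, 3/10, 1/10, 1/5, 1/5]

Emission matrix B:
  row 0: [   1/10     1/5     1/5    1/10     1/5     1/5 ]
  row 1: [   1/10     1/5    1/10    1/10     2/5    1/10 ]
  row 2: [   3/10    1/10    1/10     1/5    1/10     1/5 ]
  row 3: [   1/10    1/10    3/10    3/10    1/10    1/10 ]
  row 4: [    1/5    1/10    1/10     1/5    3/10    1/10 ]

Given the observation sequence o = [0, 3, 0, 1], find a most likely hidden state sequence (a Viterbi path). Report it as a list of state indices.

t=0: δ = [2.000e-02, 3.000e-02, 3.000e-02, 2.000e-02, 4.000e-02]  (obs o_0=0)
t=1: δ = [9.000e-04, 8.000e-04, 2.400e-03, 2.400e-03, 1.800e-03]  ψ = [1, 4, 4, 4, 2]  (obs o_1=3)
t=2: δ = [7.200e-05, 7.200e-05, 2.160e-04, 3.600e-05, 1.440e-04]  ψ = [3, 3, 2, 4, 2]  (obs o_2=0)
t=3: δ = [4.320e-06, 8.640e-06, 6.480e-06, 2.880e-06, 6.480e-06]  ψ = [1, 2, 2, 4, 2]  (obs o_3=1)
backtrack: best end state = 1; path = [4, 2, 2, 1]

path = [4, 2, 2, 1]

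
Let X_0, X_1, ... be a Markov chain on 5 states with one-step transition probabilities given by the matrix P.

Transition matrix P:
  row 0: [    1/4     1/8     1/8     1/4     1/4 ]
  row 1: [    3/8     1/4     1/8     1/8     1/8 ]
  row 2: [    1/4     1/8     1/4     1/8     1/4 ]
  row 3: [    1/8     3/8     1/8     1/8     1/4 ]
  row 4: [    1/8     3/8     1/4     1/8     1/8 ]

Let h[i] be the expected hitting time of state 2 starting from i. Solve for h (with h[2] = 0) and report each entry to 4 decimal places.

h = [6.6964, 6.7967, 0.0000, 6.7187, 5.9721]

First-step conditioning: h[2] = 0; for i ≠ 2, h[i] = 1 + Σ_k P[i][k]·h[k].
  h[0] = 1 + 1/4·h[0] + 1/8·h[1] + 1/4·h[3] + 1/4·h[4]
  h[1] = 1 + 3/8·h[0] + 1/4·h[1] + 1/8·h[3] + 1/8·h[4]
  h[3] = 1 + 1/8·h[0] + 3/8·h[1] + 1/8·h[3] + 1/4·h[4]
  h[4] = 1 + 1/8·h[0] + 3/8·h[1] + 1/8·h[3] + 1/8·h[4]
Solving the 4×4 linear system over states ≠ 2 gives exactly h = [2404/359, 2440/359, 0, 2412/359, 2144/359] (h[2] = 0 is the target).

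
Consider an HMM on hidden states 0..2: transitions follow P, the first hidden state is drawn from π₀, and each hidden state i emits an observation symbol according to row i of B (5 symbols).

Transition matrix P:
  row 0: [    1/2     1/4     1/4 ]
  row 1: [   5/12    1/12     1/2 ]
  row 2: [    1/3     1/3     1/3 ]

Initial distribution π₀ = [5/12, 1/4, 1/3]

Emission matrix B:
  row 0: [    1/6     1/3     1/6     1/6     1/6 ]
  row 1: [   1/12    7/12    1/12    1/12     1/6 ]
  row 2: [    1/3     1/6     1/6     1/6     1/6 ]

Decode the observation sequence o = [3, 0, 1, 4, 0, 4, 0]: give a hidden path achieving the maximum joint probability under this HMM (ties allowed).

t=0: δ = [6.944e-02, 2.083e-02, 5.556e-02]  (obs o_0=3)
t=1: δ = [5.787e-03, 1.543e-03, 6.173e-03]  ψ = [0, 2, 2]  (obs o_1=0)
t=2: δ = [9.645e-04, 1.200e-03, 3.429e-04]  ψ = [0, 2, 2]  (obs o_2=1)
t=3: δ = [8.335e-05, 4.019e-05, 1.000e-04]  ψ = [1, 0, 1]  (obs o_3=4)
t=4: δ = [6.946e-06, 2.778e-06, 1.111e-05]  ψ = [0, 2, 2]  (obs o_4=0)
t=5: δ = [6.174e-07, 6.174e-07, 6.174e-07]  ψ = [2, 2, 2]  (obs o_5=4)
t=6: δ = [5.145e-08, 1.715e-08, 1.029e-07]  ψ = [0, 2, 1]  (obs o_6=0)
backtrack: best end state = 2; path = [2, 2, 1, 2, 2, 1, 2]

path = [2, 2, 1, 2, 2, 1, 2]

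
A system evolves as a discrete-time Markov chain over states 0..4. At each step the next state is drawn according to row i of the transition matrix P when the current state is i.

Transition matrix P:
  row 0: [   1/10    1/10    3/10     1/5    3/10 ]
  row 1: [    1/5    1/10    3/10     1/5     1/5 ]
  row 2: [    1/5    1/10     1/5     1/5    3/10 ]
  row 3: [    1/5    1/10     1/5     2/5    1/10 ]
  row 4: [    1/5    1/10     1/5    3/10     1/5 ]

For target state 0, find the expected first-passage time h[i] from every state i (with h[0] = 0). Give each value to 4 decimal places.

First-step conditioning: h[0] = 0; for i ≠ 0, h[i] = 1 + Σ_k P[i][k]·h[k].
  h[1] = 1 + 1/10·h[1] + 3/10·h[2] + 1/5·h[3] + 1/5·h[4]
  h[2] = 1 + 1/10·h[1] + 1/5·h[2] + 1/5·h[3] + 3/10·h[4]
  h[3] = 1 + 1/10·h[1] + 1/5·h[2] + 2/5·h[3] + 1/10·h[4]
  h[4] = 1 + 1/10·h[1] + 1/5·h[2] + 3/10·h[3] + 1/5·h[4]
Solving the 4×4 linear system over states ≠ 0 gives exactly h = [0, 5, 5, 5, 5] (h[0] = 0 is the target).

h = [0.0000, 5.0000, 5.0000, 5.0000, 5.0000]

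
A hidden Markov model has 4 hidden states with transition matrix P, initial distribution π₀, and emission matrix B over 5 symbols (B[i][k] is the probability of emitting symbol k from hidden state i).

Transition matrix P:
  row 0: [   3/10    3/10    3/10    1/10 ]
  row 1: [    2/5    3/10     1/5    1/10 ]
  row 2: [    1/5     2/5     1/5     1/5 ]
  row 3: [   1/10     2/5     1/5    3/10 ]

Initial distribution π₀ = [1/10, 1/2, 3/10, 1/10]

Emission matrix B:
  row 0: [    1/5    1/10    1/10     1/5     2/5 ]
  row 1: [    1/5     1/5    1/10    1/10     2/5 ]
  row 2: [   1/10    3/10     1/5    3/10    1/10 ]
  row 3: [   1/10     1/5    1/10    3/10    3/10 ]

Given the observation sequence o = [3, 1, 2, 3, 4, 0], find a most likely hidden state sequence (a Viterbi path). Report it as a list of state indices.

t=0: δ = [2.000e-02, 5.000e-02, 9.000e-02, 3.000e-02]  (obs o_0=3)
t=1: δ = [2.000e-03, 7.200e-03, 5.400e-03, 3.600e-03]  ψ = [1, 2, 2, 2]  (obs o_1=1)
t=2: δ = [2.880e-04, 2.160e-04, 2.880e-04, 1.080e-04]  ψ = [1, 1, 1, 2]  (obs o_2=2)
t=3: δ = [1.728e-05, 1.152e-05, 2.592e-05, 1.728e-05]  ψ = [0, 2, 0, 2]  (obs o_3=3)
t=4: δ = [2.074e-06, 4.147e-06, 5.184e-07, 1.555e-06]  ψ = [0, 2, 0, 2]  (obs o_4=4)
t=5: δ = [3.318e-07, 2.488e-07, 8.294e-08, 4.666e-08]  ψ = [1, 1, 1, 3]  (obs o_5=0)
backtrack: best end state = 0; path = [2, 1, 0, 2, 1, 0]

path = [2, 1, 0, 2, 1, 0]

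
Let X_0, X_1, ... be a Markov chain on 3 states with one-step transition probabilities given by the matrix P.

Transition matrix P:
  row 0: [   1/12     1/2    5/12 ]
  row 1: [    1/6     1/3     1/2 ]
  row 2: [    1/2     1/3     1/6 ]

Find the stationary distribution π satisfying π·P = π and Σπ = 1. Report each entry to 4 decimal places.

π = [0.2642, 0.3774, 0.3585]

Balance equations π_j = Σ_i π_i·P[i][j]:
  π_0 = 1/12·π_0 + 1/6·π_1 + 1/2·π_2
  π_1 = 1/2·π_0 + 1/3·π_1 + 1/3·π_2
  normalize: π_0 + π_1 + π_2 = 1
Solving the linear system gives exactly π = [14/53, 20/53, 19/53].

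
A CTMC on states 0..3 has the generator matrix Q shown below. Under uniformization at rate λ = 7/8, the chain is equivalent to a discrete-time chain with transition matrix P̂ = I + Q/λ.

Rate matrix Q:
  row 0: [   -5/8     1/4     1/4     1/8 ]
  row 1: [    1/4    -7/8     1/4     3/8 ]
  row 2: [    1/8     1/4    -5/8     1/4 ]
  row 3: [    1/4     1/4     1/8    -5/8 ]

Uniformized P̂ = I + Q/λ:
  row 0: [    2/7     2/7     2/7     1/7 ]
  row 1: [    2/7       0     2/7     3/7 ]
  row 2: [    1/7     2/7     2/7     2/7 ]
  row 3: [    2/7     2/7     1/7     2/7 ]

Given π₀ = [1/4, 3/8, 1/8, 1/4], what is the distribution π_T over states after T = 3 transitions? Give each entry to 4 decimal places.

π = [0.2511, 0.2187, 0.2467, 0.2835]

t=0: π = [0.2500, 0.3750, 0.1250, 0.2500]
t=1: π = [0.2679, 0.1786, 0.2500, 0.3036]
t=2: π = [0.2500, 0.2347, 0.2423, 0.2730]
t=3: π = [0.2511, 0.2187, 0.2467, 0.2835]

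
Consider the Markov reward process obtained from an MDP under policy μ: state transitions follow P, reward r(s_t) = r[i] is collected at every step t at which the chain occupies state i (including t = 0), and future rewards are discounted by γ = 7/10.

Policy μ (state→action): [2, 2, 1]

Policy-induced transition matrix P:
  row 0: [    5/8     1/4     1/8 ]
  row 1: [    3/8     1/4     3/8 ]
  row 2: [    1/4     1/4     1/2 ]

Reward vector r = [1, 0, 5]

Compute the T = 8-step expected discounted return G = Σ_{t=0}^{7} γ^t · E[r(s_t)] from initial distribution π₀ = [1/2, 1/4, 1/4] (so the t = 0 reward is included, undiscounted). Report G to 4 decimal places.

G = 5.8541

t=0: π = [0.5000, 0.2500, 0.2500], E[r] = 1.7500, γ^t·E[r] = 1.750000, running G = 1.750000
t=1: π = [0.4688, 0.2500, 0.2813], E[r] = 1.8750, γ^t·E[r] = 1.312500, running G = 3.062500
t=2: π = [0.4570, 0.2500, 0.2930], E[r] = 1.9219, γ^t·E[r] = 0.941719, running G = 4.004219
t=3: π = [0.4526, 0.2500, 0.2974], E[r] = 1.9395, γ^t·E[r] = 0.665232, running G = 4.669451
t=4: π = [0.4510, 0.2500, 0.2990], E[r] = 1.9460, γ^t·E[r] = 0.467245, running G = 5.136697
t=5: π = [0.4504, 0.2500, 0.2996], E[r] = 1.9485, γ^t·E[r] = 0.327487, running G = 5.464184
t=6: π = [0.4501, 0.2500, 0.2999], E[r] = 1.9494, γ^t·E[r] = 0.229350, running G = 5.693534
t=7: π = [0.4501, 0.2500, 0.2999], E[r] = 1.9498, γ^t·E[r] = 0.160574, running G = 5.854108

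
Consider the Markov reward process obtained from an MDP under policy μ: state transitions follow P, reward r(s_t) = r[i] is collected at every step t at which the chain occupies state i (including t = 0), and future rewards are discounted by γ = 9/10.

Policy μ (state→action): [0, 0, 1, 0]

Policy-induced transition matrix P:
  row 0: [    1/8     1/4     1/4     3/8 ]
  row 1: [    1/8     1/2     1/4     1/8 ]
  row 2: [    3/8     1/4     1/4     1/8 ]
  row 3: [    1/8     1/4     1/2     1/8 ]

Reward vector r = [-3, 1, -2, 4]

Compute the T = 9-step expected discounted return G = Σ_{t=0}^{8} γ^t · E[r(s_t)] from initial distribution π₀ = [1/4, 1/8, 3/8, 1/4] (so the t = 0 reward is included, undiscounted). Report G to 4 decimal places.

G = -1.2517

t=0: π = [0.2500, 0.1250, 0.3750, 0.2500], E[r] = -0.3750, γ^t·E[r] = -0.375000, running G = -0.375000
t=1: π = [0.2188, 0.2813, 0.3125, 0.1875], E[r] = -0.2500, γ^t·E[r] = -0.225000, running G = -0.600000
t=2: π = [0.2031, 0.3203, 0.2969, 0.1797], E[r] = -0.1641, γ^t·E[r] = -0.132891, running G = -0.732891
t=3: π = [0.1992, 0.3301, 0.2949, 0.1758], E[r] = -0.1543, γ^t·E[r] = -0.112482, running G = -0.845373
t=4: π = [0.1987, 0.3325, 0.2939, 0.1748], E[r] = -0.1523, γ^t·E[r] = -0.099953, running G = -0.945326
t=5: π = [0.1985, 0.3331, 0.2937, 0.1747], E[r] = -0.1510, γ^t·E[r] = -0.089165, running G = -1.034490
t=6: π = [0.1984, 0.3333, 0.2937, 0.1746], E[r] = -0.1508, γ^t·E[r] = -0.080167, running G = -1.114657
t=7: π = [0.1984, 0.3333, 0.2937, 0.1746], E[r] = -0.1508, γ^t·E[r] = -0.072136, running G = -1.186793
t=8: π = [0.1984, 0.3333, 0.2937, 0.1746], E[r] = -0.1508, γ^t·E[r] = -0.064913, running G = -1.251706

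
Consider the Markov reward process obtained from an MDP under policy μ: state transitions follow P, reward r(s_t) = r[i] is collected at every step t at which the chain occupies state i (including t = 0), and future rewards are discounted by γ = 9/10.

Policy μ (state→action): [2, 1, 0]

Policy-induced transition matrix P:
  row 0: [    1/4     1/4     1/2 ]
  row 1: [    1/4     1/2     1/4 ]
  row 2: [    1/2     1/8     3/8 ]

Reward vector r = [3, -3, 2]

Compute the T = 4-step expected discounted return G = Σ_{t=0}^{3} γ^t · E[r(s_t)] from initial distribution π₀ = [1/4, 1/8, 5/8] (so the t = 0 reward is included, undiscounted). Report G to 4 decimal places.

G = 4.5126

t=0: π = [0.2500, 0.1250, 0.6250], E[r] = 1.6250, γ^t·E[r] = 1.625000, running G = 1.625000
t=1: π = [0.4063, 0.2031, 0.3906], E[r] = 1.3906, γ^t·E[r] = 1.251563, running G = 2.876563
t=2: π = [0.3477, 0.2520, 0.4004], E[r] = 1.0879, γ^t·E[r] = 0.881191, running G = 3.757754
t=3: π = [0.3501, 0.2629, 0.3870], E[r] = 1.0354, γ^t·E[r] = 0.754807, running G = 4.512561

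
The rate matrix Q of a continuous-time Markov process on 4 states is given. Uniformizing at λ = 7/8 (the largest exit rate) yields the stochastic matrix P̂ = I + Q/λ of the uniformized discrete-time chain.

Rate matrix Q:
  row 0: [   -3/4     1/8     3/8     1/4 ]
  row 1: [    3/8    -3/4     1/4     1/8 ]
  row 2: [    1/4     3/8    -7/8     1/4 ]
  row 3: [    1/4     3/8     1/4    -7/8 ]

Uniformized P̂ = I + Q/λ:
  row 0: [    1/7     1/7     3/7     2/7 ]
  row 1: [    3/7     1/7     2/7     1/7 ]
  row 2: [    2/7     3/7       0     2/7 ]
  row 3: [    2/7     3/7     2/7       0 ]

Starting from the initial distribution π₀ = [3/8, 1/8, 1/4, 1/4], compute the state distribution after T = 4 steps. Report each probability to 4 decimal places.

t=0: π = [0.3750, 0.1250, 0.2500, 0.2500]
t=1: π = [0.2500, 0.2857, 0.2679, 0.1964]
t=2: π = [0.2908, 0.2755, 0.2449, 0.1888]
t=3: π = [0.2835, 0.2668, 0.2573, 0.1924]
t=4: π = [0.2833, 0.2713, 0.2527, 0.1926]

π = [0.2833, 0.2713, 0.2527, 0.1926]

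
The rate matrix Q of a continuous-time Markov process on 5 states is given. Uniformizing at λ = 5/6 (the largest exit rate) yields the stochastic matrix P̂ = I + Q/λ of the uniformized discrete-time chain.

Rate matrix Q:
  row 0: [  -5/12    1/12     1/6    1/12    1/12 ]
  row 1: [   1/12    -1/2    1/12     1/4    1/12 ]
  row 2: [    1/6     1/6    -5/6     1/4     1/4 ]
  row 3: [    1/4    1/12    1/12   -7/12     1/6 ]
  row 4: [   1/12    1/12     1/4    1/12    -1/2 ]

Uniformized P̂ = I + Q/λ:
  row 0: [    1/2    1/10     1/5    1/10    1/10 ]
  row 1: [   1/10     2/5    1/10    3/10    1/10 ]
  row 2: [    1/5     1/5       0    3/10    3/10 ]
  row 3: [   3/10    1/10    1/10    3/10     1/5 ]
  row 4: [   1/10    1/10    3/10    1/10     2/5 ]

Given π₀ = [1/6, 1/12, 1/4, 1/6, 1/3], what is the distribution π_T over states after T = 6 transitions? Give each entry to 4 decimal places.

t=0: π = [0.1667, 0.0833, 0.2500, 0.1667, 0.3333]
t=1: π = [0.2250, 0.1500, 0.1583, 0.2000, 0.2667]
t=2: π = [0.2458, 0.1608, 0.1600, 0.2017, 0.2317]
t=3: π = [0.2547, 0.1643, 0.1549, 0.2045, 0.2217]
t=4: π = [0.2583, 0.1648, 0.1543, 0.2047, 0.2179]
t=5: π = [0.2597, 0.1649, 0.1540, 0.2048, 0.2167]
t=6: π = [0.2602, 0.1649, 0.1539, 0.2047, 0.2163]

π = [0.2602, 0.1649, 0.1539, 0.2047, 0.2163]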